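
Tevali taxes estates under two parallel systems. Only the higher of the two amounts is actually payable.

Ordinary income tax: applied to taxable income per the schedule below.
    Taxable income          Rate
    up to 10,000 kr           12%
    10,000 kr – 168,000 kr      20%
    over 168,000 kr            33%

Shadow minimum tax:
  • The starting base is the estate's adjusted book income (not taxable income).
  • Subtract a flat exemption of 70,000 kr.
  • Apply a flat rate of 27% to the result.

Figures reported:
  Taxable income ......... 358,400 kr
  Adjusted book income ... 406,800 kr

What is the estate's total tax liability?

Shadow minimum tax:
  Base (adjusted book income): 406,800 kr
  Less exemption 70,000 kr → base 336,800 kr
  336,800 kr × 27% = 90,936 kr

Ordinary income tax:
  10,000 kr × 12% = 1,200 kr
  158,000 kr × 20% = 31,600 kr
  190,400 kr × 33% = 62,832 kr
  → 95,632 kr

95,632 kr > 90,936 kr, so the ordinary income tax governs.

95,632 kr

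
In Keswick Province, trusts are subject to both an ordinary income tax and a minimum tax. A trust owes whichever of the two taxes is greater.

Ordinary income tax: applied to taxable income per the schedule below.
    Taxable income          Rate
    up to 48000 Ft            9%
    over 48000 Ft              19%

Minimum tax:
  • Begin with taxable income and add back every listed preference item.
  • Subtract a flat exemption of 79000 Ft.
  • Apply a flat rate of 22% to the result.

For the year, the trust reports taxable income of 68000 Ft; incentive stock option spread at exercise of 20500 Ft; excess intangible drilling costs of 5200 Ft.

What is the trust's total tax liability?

Minimum tax:
  Adjusted income: 68000 Ft + 20500 Ft + 5200 Ft = 93700 Ft
  Less exemption 79000 Ft → base 14700 Ft
  14700 Ft × 22% = 3234 Ft

Ordinary income tax:
  48000 Ft × 9% = 4320 Ft
  20000 Ft × 19% = 3800 Ft
  → 8120 Ft

8120 Ft > 3234 Ft, so the ordinary income tax governs.

8120 Ft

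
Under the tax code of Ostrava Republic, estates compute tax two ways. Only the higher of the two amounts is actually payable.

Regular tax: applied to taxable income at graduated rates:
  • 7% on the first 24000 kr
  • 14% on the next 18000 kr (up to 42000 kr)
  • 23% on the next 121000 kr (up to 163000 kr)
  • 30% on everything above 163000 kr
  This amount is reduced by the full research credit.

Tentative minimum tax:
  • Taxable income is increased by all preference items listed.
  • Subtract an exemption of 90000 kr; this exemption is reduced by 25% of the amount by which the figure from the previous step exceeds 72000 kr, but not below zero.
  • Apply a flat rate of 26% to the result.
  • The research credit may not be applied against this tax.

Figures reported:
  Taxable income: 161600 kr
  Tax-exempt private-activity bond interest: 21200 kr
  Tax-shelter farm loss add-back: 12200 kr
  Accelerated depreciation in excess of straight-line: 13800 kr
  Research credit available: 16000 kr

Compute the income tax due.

39780 kr

Regular tax:
  24000 kr × 7% = 1680 kr
  18000 kr × 14% = 2520 kr
  119600 kr × 23% = 27508 kr
  → 31708 kr
  Less research credit 16000 kr → 15708 kr

Tentative minimum tax:
  Adjusted income: 161600 kr + 21200 kr + 12200 kr + 13800 kr = 208800 kr
  Exemption: 90000 kr − 25% × (208800 kr − 72000 kr) = 90000 kr − 34200 kr = 55800 kr
  Base: 208800 kr − 55800 kr = 153000 kr
  153000 kr × 26% = 39780 kr

39780 kr > 15708 kr, so the tentative minimum tax is the binding amount.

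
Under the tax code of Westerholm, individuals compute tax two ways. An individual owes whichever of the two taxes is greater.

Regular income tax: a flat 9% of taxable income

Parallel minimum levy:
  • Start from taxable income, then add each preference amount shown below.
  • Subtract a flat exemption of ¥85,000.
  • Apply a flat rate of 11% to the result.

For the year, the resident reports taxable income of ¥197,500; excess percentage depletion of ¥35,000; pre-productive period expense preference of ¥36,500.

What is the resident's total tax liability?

¥20,240

Regular income tax:
  ¥197,500 × 9% = ¥17,775

Parallel minimum levy:
  Adjusted income: ¥197,500 + ¥35,000 + ¥36,500 = ¥269,000
  Less exemption ¥85,000 → base ¥184,000
  ¥184,000 × 11% = ¥20,240

¥20,240 > ¥17,775, so the parallel minimum levy is the binding amount.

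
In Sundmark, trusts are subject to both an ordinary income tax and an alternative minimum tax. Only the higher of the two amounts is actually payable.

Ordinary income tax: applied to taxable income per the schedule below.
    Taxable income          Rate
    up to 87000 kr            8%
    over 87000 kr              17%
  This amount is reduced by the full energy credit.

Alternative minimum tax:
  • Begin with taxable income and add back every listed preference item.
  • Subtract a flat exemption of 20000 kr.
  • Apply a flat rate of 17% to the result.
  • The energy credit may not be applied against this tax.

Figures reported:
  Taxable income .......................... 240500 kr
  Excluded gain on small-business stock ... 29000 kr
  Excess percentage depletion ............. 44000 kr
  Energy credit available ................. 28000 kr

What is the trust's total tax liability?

Ordinary income tax:
  87000 kr × 8% = 6960 kr
  153500 kr × 17% = 26095 kr
  → 33055 kr
  Less energy credit 28000 kr → 5055 kr

Alternative minimum tax:
  Adjusted income: 240500 kr + 29000 kr + 44000 kr = 313500 kr
  Less exemption 20000 kr → base 293500 kr
  293500 kr × 17% = 49895 kr

49895 kr > 5055 kr, so the alternative minimum tax is the binding amount.

49895 kr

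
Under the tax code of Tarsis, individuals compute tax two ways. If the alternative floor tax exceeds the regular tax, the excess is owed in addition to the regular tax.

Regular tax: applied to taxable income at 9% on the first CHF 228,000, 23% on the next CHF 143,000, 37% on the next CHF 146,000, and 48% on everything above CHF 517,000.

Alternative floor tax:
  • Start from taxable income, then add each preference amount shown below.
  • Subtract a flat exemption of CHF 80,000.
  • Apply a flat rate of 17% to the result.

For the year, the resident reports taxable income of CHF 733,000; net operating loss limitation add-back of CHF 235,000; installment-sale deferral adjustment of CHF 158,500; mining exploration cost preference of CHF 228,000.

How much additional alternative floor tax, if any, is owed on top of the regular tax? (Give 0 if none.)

Alternative floor tax:
  Adjusted income: CHF 733,000 + CHF 235,000 + CHF 158,500 + CHF 228,000 = CHF 1,354,500
  Less exemption CHF 80,000 → base CHF 1,274,500
  CHF 1,274,500 × 17% = CHF 216,665

Regular tax:
  CHF 228,000 × 9% = CHF 20,520
  CHF 143,000 × 23% = CHF 32,890
  CHF 146,000 × 37% = CHF 54,020
  CHF 216,000 × 48% = CHF 103,680
  → CHF 211,110

Excess of alternative floor tax over regular tax: CHF 216,665 − CHF 211,110 = CHF 5,555.

CHF 5,555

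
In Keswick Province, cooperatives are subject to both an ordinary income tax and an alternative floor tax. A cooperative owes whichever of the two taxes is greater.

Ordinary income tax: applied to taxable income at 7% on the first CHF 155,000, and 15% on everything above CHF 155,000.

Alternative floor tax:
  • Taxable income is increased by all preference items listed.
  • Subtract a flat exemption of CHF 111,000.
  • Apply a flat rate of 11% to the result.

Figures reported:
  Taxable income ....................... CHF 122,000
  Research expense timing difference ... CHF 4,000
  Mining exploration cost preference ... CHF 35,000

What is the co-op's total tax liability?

Ordinary income tax:
  CHF 122,000 × 7% = CHF 8,540

Alternative floor tax:
  Adjusted income: CHF 122,000 + CHF 4,000 + CHF 35,000 = CHF 161,000
  Less exemption CHF 111,000 → base CHF 50,000
  CHF 50,000 × 11% = CHF 5,500

CHF 8,540 > CHF 5,500, so the ordinary income tax governs.

CHF 8,540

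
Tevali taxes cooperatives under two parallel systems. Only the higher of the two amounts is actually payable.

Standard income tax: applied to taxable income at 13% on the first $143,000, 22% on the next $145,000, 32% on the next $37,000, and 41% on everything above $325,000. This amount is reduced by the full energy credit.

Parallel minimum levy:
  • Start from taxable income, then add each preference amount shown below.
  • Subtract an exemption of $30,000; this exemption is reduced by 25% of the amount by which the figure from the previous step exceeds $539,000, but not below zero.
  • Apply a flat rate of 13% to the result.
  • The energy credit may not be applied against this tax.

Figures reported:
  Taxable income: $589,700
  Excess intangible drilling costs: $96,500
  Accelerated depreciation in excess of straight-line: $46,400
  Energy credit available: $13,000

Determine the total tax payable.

$157,857

Standard income tax:
  $143,000 × 13% = $18,590
  $145,000 × 22% = $31,900
  $37,000 × 32% = $11,840
  $264,700 × 41% = $108,527
  → $170,857
  Less energy credit $13,000 → $157,857

Parallel minimum levy:
  Adjusted income: $589,700 + $96,500 + $46,400 = $732,600
  Exemption: 25% × ($732,600 − $539,000) = $48,400 ≥ $30,000, so the exemption is fully phased out
  Base: $732,600 − $0 = $732,600
  $732,600 × 13% = $95,238

$157,857 > $95,238, so the standard income tax governs.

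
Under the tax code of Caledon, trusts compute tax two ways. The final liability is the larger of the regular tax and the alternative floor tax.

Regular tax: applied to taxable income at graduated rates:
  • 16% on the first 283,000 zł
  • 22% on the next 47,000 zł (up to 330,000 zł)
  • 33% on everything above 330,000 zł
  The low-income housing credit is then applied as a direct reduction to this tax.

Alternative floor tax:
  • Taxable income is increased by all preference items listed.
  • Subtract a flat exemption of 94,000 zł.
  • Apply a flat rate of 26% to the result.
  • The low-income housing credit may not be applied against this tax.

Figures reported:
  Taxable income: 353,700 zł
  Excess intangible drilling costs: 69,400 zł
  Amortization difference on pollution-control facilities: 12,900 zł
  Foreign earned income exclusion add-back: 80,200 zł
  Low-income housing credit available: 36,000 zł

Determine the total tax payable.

Regular tax:
  283,000 zł × 16% = 45,280 zł
  47,000 zł × 22% = 10,340 zł
  23,700 zł × 33% = 7,821 zł
  → 63,441 zł
  Less low-income housing credit 36,000 zł → 27,441 zł

Alternative floor tax:
  Adjusted income: 353,700 zł + 69,400 zł + 12,900 zł + 80,200 zł = 516,200 zł
  Less exemption 94,000 zł → base 422,200 zł
  422,200 zł × 26% = 109,772 zł

109,772 zł > 27,441 zł, so the alternative floor tax is the binding amount.

109,772 zł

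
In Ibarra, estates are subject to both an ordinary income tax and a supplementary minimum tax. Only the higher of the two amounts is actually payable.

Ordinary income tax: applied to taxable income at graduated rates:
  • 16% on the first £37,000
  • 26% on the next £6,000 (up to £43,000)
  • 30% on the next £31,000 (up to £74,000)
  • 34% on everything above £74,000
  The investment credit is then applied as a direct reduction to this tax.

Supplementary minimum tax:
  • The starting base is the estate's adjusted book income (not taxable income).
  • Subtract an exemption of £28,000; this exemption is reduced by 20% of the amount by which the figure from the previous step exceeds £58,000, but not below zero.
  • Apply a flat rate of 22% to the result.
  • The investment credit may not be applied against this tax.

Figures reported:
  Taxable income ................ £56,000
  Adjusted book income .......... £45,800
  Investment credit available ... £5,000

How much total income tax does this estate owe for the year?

£6,380

Ordinary income tax:
  £37,000 × 16% = £5,920
  £6,000 × 26% = £1,560
  £13,000 × 30% = £3,900
  → £11,380
  Less investment credit £5,000 → £6,380

Supplementary minimum tax:
  Base (adjusted book income): £45,800
  Exemption: £45,800 ≤ £58,000, so full £28,000 applies
  Base: £45,800 − £28,000 = £17,800
  £17,800 × 22% = £3,916

£6,380 > £3,916, so the ordinary income tax governs.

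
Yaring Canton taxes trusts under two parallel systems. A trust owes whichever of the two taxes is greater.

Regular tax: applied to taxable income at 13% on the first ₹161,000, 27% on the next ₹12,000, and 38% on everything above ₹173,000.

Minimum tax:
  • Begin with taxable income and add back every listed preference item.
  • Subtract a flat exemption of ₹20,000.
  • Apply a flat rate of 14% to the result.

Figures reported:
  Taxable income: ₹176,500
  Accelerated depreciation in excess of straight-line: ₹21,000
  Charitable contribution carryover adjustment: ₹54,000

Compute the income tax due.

Regular tax:
  ₹161,000 × 13% = ₹20,930
  ₹12,000 × 27% = ₹3,240
  ₹3,500 × 38% = ₹1,330
  → ₹25,500

Minimum tax:
  Adjusted income: ₹176,500 + ₹21,000 + ₹54,000 = ₹251,500
  Less exemption ₹20,000 → base ₹231,500
  ₹231,500 × 14% = ₹32,410

₹32,410 > ₹25,500, so the minimum tax is the binding amount.

₹32,410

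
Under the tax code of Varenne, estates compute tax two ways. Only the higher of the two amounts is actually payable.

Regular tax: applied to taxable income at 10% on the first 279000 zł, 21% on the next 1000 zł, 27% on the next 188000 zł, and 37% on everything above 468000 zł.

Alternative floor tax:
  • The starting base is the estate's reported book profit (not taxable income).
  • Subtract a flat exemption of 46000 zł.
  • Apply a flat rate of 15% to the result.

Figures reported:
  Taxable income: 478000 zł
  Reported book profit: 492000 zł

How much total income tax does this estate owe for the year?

Regular tax:
  279000 zł × 10% = 27900 zł
  1000 zł × 21% = 210 zł
  188000 zł × 27% = 50760 zł
  10000 zł × 37% = 3700 zł
  → 82570 zł

Alternative floor tax:
  Base (reported book profit): 492000 zł
  Less exemption 46000 zł → base 446000 zł
  446000 zł × 15% = 66900 zł

82570 zł > 66900 zł, so the regular tax governs.

82570 zł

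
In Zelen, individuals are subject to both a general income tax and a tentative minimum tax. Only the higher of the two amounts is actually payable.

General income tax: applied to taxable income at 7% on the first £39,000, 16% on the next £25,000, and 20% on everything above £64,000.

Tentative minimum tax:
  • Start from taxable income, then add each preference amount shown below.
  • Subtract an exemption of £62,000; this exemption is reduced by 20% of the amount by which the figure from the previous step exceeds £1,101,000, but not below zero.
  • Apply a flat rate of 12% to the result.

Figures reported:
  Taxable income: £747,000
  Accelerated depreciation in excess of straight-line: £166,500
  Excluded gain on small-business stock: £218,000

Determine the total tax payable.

Tentative minimum tax:
  Adjusted income: £747,000 + £166,500 + £218,000 = £1,131,500
  Exemption: £62,000 − 20% × (£1,131,500 − £1,101,000) = £62,000 − £6,100 = £55,900
  Base: £1,131,500 − £55,900 = £1,075,600
  £1,075,600 × 12% = £129,072

General income tax:
  £39,000 × 7% = £2,730
  £25,000 × 16% = £4,000
  £683,000 × 20% = £136,600
  → £143,330

£143,330 > £129,072, so the general income tax governs.

£143,330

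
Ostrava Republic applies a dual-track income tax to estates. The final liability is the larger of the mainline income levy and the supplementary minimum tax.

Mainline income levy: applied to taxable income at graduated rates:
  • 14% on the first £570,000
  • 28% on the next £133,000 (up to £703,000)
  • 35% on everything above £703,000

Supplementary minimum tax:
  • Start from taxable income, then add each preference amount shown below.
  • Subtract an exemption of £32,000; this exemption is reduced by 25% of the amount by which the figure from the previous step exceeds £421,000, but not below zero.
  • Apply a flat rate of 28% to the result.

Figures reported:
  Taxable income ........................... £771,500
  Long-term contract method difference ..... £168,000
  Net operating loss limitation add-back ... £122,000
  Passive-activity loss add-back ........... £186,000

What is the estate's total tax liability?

Mainline income levy:
  £570,000 × 14% = £79,800
  £133,000 × 28% = £37,240
  £68,500 × 35% = £23,975
  → £141,015

Supplementary minimum tax:
  Adjusted income: £771,500 + £168,000 + £122,000 + £186,000 = £1,247,500
  Exemption: 25% × (£1,247,500 − £421,000) = £206,625 ≥ £32,000, so the exemption is fully phased out
  Base: £1,247,500 − £0 = £1,247,500
  £1,247,500 × 28% = £349,300

£349,300 > £141,015, so the supplementary minimum tax is the binding amount.

£349,300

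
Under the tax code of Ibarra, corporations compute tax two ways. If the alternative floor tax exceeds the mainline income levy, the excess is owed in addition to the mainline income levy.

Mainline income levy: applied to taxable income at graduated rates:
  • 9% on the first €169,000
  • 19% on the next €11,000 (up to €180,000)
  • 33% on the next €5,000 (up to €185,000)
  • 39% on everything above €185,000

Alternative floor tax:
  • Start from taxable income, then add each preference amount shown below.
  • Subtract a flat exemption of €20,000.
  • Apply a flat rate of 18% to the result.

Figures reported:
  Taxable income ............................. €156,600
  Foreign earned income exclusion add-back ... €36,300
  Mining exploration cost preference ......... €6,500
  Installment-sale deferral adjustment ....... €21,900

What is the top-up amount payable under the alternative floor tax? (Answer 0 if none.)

Mainline income levy:
  €156,600 × 9% = €14,094

Alternative floor tax:
  Adjusted income: €156,600 + €36,300 + €6,500 + €21,900 = €221,300
  Less exemption €20,000 → base €201,300
  €201,300 × 18% = €36,234

Excess of alternative floor tax over mainline income levy: €36,234 − €14,094 = €22,140.

€22,140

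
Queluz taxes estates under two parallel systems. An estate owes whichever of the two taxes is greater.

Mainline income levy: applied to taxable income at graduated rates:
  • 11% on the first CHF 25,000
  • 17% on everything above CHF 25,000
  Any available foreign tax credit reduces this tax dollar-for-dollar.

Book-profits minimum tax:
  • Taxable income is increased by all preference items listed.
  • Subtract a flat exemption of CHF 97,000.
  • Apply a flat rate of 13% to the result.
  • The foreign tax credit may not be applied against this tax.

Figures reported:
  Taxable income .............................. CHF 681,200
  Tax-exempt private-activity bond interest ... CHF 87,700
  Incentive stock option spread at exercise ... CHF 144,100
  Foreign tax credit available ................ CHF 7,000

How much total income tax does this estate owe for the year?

Mainline income levy:
  CHF 25,000 × 11% = CHF 2,750
  CHF 656,200 × 17% = CHF 111,554
  → CHF 114,304
  Less foreign tax credit CHF 7,000 → CHF 107,304

Book-profits minimum tax:
  Adjusted income: CHF 681,200 + CHF 87,700 + CHF 144,100 = CHF 913,000
  Less exemption CHF 97,000 → base CHF 816,000
  CHF 816,000 × 13% = CHF 106,080

CHF 107,304 > CHF 106,080, so the mainline income levy governs.

CHF 107,304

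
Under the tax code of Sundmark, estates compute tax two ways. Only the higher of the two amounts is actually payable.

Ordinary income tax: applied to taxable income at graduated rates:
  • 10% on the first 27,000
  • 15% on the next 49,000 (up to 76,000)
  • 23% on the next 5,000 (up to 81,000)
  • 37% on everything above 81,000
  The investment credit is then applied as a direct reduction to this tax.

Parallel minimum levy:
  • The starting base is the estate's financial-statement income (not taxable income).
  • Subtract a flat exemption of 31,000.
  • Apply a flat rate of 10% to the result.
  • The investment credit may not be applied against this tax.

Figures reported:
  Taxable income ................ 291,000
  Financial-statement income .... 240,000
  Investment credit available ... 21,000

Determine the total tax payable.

67,900

Parallel minimum levy:
  Base (financial-statement income): 240,000
  Less exemption 31,000 → base 209,000
  209,000 × 10% = 20,900

Ordinary income tax:
  27,000 × 10% = 2,700
  49,000 × 15% = 7,350
  5,000 × 23% = 1,150
  210,000 × 37% = 77,700
  → 88,900
  Less investment credit 21,000 → 67,900

67,900 > 20,900, so the ordinary income tax governs.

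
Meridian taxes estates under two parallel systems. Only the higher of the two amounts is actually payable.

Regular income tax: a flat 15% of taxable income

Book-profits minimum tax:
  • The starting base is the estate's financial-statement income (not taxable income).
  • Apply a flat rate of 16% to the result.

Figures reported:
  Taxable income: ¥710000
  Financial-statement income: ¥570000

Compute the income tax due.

Book-profits minimum tax:
  Base (financial-statement income): ¥570000
  ¥570000 × 16% = ¥91200

Regular income tax:
  ¥710000 × 15% = ¥106500

¥106500 > ¥91200, so the regular income tax governs.

¥106500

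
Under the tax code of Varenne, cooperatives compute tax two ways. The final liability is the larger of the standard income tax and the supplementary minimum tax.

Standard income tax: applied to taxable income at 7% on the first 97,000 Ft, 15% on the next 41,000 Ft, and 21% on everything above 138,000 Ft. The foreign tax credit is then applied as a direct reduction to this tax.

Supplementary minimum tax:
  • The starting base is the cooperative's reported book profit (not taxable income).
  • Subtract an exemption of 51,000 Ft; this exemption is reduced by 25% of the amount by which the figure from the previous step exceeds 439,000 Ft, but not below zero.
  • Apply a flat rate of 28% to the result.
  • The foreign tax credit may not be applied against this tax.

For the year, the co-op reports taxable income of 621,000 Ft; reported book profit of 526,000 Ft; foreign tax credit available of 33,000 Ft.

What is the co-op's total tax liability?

139,090 Ft

Standard income tax:
  97,000 Ft × 7% = 6,790 Ft
  41,000 Ft × 15% = 6,150 Ft
  483,000 Ft × 21% = 101,430 Ft
  → 114,370 Ft
  Less foreign tax credit 33,000 Ft → 81,370 Ft

Supplementary minimum tax:
  Base (reported book profit): 526,000 Ft
  Exemption: 51,000 Ft − 25% × (526,000 Ft − 439,000 Ft) = 51,000 Ft − 21,750 Ft = 29,250 Ft
  Base: 526,000 Ft − 29,250 Ft = 496,750 Ft
  496,750 Ft × 28% = 139,090 Ft

139,090 Ft > 81,370 Ft, so the supplementary minimum tax is the binding amount.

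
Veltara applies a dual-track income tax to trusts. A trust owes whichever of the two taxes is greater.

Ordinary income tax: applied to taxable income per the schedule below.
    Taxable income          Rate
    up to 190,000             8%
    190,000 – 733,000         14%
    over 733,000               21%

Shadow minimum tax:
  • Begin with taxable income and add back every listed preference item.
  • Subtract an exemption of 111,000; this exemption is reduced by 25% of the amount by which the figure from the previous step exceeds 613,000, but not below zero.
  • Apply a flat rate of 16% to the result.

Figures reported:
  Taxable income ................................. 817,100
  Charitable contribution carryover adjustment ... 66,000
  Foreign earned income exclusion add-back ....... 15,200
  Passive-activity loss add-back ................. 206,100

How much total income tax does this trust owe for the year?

176,704

Shadow minimum tax:
  Adjusted income: 817,100 + 66,000 + 15,200 + 206,100 = 1,104,400
  Exemption: 25% × (1,104,400 − 613,000) = 122,850 ≥ 111,000, so the exemption is fully phased out
  Base: 1,104,400 − 0 = 1,104,400
  1,104,400 × 16% = 176,704

Ordinary income tax:
  190,000 × 8% = 15,200
  543,000 × 14% = 76,020
  84,100 × 21% = 17,661
  → 108,881

176,704 > 108,881, so the shadow minimum tax is the binding amount.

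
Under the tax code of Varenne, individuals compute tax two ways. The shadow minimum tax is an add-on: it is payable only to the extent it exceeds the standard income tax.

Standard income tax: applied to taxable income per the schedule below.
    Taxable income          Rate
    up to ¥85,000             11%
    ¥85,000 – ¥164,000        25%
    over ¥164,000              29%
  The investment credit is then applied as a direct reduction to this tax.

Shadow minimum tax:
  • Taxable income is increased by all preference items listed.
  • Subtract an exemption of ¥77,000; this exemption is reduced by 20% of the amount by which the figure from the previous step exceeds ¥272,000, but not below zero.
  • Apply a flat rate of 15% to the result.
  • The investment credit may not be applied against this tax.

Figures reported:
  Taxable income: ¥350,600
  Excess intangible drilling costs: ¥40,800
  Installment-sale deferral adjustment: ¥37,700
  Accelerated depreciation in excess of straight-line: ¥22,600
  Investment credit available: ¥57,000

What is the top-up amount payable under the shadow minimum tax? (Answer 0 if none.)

Shadow minimum tax:
  Adjusted income: ¥350,600 + ¥40,800 + ¥37,700 + ¥22,600 = ¥451,700
  Exemption: ¥77,000 − 20% × (¥451,700 − ¥272,000) = ¥77,000 − ¥35,940 = ¥41,060
  Base: ¥451,700 − ¥41,060 = ¥410,640
  ¥410,640 × 15% = ¥61,596

Standard income tax:
  ¥85,000 × 11% = ¥9,350
  ¥79,000 × 25% = ¥19,750
  ¥186,600 × 29% = ¥54,114
  → ¥83,214
  Less investment credit ¥57,000 → ¥26,214

Excess of shadow minimum tax over standard income tax: ¥61,596 − ¥26,214 = ¥35,382.

¥35,382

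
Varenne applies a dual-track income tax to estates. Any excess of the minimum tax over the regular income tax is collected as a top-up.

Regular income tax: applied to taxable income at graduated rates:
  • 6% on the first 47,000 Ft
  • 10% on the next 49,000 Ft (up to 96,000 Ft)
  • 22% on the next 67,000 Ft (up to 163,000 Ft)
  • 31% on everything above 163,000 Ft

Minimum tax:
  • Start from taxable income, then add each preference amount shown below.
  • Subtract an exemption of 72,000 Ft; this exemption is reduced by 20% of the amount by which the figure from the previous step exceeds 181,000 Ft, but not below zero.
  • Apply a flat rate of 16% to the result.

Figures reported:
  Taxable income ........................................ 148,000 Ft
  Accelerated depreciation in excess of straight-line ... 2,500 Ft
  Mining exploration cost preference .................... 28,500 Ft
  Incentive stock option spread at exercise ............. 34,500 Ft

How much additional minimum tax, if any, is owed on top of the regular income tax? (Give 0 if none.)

4,520 Ft

Minimum tax:
  Adjusted income: 148,000 Ft + 2,500 Ft + 28,500 Ft + 34,500 Ft = 213,500 Ft
  Exemption: 72,000 Ft − 20% × (213,500 Ft − 181,000 Ft) = 72,000 Ft − 6,500 Ft = 65,500 Ft
  Base: 213,500 Ft − 65,500 Ft = 148,000 Ft
  148,000 Ft × 16% = 23,680 Ft

Regular income tax:
  47,000 Ft × 6% = 2,820 Ft
  49,000 Ft × 10% = 4,900 Ft
  52,000 Ft × 22% = 11,440 Ft
  → 19,160 Ft

Excess of minimum tax over regular income tax: 23,680 Ft − 19,160 Ft = 4,520 Ft.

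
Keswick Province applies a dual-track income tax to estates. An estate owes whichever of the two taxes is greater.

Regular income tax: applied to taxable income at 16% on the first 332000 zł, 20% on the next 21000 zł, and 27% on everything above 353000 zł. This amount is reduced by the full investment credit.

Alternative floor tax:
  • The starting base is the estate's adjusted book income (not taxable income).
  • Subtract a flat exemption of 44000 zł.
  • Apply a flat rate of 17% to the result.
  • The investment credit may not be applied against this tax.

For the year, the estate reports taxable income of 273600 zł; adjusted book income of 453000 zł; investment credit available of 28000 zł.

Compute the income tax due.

69530 zł

Regular income tax:
  273600 zł × 16% = 43776 zł
  Less investment credit 28000 zł → 15776 zł

Alternative floor tax:
  Base (adjusted book income): 453000 zł
  Less exemption 44000 zł → base 409000 zł
  409000 zł × 17% = 69530 zł

69530 zł > 15776 zł, so the alternative floor tax is the binding amount.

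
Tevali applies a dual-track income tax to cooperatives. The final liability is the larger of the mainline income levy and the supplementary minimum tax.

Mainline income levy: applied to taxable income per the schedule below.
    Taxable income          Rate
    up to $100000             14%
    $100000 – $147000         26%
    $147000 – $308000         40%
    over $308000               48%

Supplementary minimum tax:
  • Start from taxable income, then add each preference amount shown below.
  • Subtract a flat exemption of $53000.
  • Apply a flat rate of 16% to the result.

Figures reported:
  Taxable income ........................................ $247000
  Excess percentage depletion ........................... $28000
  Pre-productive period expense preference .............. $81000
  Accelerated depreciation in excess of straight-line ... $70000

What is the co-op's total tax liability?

$66220

Supplementary minimum tax:
  Adjusted income: $247000 + $28000 + $81000 + $70000 = $426000
  Less exemption $53000 → base $373000
  $373000 × 16% = $59680

Mainline income levy:
  $100000 × 14% = $14000
  $47000 × 26% = $12220
  $100000 × 40% = $40000
  → $66220

$66220 > $59680, so the mainline income levy governs.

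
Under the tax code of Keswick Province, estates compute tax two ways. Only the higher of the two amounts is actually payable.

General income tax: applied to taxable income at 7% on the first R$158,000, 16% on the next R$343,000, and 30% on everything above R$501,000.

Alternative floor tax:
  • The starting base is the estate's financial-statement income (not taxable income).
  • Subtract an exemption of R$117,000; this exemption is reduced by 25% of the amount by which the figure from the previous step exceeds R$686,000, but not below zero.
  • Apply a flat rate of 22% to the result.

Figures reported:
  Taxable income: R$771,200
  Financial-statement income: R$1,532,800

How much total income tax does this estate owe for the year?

Alternative floor tax:
  Base (financial-statement income): R$1,532,800
  Exemption: 25% × (R$1,532,800 − R$686,000) = R$211,700 ≥ R$117,000, so the exemption is fully phased out
  Base: R$1,532,800 − R$0 = R$1,532,800
  R$1,532,800 × 22% = R$337,216

General income tax:
  R$158,000 × 7% = R$11,060
  R$343,000 × 16% = R$54,880
  R$270,200 × 30% = R$81,060
  → R$147,000

R$337,216 > R$147,000, so the alternative floor tax is the binding amount.

R$337,216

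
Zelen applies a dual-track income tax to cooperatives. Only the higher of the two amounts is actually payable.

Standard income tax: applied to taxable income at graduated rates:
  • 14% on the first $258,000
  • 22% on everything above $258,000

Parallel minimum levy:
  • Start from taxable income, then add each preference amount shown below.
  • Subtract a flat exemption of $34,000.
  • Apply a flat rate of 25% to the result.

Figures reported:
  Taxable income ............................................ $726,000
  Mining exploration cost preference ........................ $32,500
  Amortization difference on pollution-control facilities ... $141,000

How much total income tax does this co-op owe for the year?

$216,375

Standard income tax:
  $258,000 × 14% = $36,120
  $468,000 × 22% = $102,960
  → $139,080

Parallel minimum levy:
  Adjusted income: $726,000 + $32,500 + $141,000 = $899,500
  Less exemption $34,000 → base $865,500
  $865,500 × 25% = $216,375

$216,375 > $139,080, so the parallel minimum levy is the binding amount.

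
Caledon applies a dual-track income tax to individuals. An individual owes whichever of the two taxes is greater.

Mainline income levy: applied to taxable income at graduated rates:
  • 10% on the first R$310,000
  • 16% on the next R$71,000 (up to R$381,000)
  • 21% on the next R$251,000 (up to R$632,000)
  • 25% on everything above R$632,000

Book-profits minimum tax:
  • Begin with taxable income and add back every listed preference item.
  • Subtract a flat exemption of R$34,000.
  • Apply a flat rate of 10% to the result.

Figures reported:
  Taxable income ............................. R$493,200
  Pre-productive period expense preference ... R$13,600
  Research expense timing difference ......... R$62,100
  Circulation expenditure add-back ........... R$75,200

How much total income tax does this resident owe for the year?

R$65,922

Book-profits minimum tax:
  Adjusted income: R$493,200 + R$13,600 + R$62,100 + R$75,200 = R$644,100
  Less exemption R$34,000 → base R$610,100
  R$610,100 × 10% = R$61,010

Mainline income levy:
  R$310,000 × 10% = R$31,000
  R$71,000 × 16% = R$11,360
  R$112,200 × 21% = R$23,562
  → R$65,922

R$65,922 > R$61,010, so the mainline income levy governs.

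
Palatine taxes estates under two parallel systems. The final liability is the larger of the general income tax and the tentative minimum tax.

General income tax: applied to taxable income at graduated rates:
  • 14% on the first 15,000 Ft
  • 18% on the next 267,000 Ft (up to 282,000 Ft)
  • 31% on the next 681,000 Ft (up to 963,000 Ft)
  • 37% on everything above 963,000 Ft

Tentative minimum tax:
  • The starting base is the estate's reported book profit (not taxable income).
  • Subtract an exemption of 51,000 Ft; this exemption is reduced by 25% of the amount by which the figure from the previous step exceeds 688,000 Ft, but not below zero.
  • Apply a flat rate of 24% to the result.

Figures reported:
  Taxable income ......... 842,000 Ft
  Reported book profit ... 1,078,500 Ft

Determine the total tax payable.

General income tax:
  15,000 Ft × 14% = 2,100 Ft
  267,000 Ft × 18% = 48,060 Ft
  560,000 Ft × 31% = 173,600 Ft
  → 223,760 Ft

Tentative minimum tax:
  Base (reported book profit): 1,078,500 Ft
  Exemption: 25% × (1,078,500 Ft − 688,000 Ft) = 97,625 Ft ≥ 51,000 Ft, so the exemption is fully phased out
  Base: 1,078,500 Ft − 0 Ft = 1,078,500 Ft
  1,078,500 Ft × 24% = 258,840 Ft

258,840 Ft > 223,760 Ft, so the tentative minimum tax is the binding amount.

258,840 Ft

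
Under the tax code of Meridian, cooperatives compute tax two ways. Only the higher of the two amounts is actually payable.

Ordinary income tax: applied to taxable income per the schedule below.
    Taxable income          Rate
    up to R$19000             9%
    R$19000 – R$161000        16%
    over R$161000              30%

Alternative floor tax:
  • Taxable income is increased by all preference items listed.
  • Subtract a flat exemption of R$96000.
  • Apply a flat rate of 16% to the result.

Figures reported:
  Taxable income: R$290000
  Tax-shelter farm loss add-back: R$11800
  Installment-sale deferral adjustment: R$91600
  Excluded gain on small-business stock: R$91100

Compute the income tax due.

Ordinary income tax:
  R$19000 × 9% = R$1710
  R$142000 × 16% = R$22720
  R$129000 × 30% = R$38700
  → R$63130

Alternative floor tax:
  Adjusted income: R$290000 + R$11800 + R$91600 + R$91100 = R$484500
  Less exemption R$96000 → base R$388500
  R$388500 × 16% = R$62160

R$63130 > R$62160, so the ordinary income tax governs.

R$63130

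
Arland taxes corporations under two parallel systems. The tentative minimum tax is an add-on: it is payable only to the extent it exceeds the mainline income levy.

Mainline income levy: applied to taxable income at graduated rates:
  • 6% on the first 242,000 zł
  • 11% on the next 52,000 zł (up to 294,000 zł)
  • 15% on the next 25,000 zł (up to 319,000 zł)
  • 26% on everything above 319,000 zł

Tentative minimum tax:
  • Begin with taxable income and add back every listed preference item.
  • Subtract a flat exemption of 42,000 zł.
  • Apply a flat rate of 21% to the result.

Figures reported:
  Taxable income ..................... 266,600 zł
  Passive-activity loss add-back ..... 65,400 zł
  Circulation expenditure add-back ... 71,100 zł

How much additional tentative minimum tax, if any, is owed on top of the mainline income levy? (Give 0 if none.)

58,605 zł

Mainline income levy:
  242,000 zł × 6% = 14,520 zł
  24,600 zł × 11% = 2,706 zł
  → 17,226 zł

Tentative minimum tax:
  Adjusted income: 266,600 zł + 65,400 zł + 71,100 zł = 403,100 zł
  Less exemption 42,000 zł → base 361,100 zł
  361,100 zł × 21% = 75,831 zł

Excess of tentative minimum tax over mainline income levy: 75,831 zł − 17,226 zł = 58,605 zł.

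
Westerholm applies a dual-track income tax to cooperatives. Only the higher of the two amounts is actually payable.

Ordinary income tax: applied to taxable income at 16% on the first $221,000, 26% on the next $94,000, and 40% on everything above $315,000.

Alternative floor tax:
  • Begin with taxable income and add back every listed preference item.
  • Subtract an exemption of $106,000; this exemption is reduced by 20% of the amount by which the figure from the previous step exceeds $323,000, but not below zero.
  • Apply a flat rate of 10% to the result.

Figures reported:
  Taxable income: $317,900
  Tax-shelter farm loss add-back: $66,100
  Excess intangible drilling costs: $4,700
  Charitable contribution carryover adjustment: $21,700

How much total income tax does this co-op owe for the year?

Alternative floor tax:
  Adjusted income: $317,900 + $66,100 + $4,700 + $21,700 = $410,400
  Exemption: $106,000 − 20% × ($410,400 − $323,000) = $106,000 − $17,480 = $88,520
  Base: $410,400 − $88,520 = $321,880
  $321,880 × 10% = $32,188

Ordinary income tax:
  $221,000 × 16% = $35,360
  $94,000 × 26% = $24,440
  $2,900 × 40% = $1,160
  → $60,960

$60,960 > $32,188, so the ordinary income tax governs.

$60,960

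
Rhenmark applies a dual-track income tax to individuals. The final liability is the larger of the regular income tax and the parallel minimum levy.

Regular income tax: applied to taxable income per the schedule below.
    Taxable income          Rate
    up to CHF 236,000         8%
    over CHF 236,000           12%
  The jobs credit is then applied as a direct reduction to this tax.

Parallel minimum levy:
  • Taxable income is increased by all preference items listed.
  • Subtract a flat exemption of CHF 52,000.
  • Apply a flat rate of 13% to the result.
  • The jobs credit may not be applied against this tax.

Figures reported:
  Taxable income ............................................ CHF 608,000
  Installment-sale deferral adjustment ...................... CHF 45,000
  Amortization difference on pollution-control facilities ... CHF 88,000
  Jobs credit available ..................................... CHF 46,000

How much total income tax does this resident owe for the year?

CHF 89,570

Parallel minimum levy:
  Adjusted income: CHF 608,000 + CHF 45,000 + CHF 88,000 = CHF 741,000
  Less exemption CHF 52,000 → base CHF 689,000
  CHF 689,000 × 13% = CHF 89,570

Regular income tax:
  CHF 236,000 × 8% = CHF 18,880
  CHF 372,000 × 12% = CHF 44,640
  → CHF 63,520
  Less jobs credit CHF 46,000 → CHF 17,520

CHF 89,570 > CHF 17,520, so the parallel minimum levy is the binding amount.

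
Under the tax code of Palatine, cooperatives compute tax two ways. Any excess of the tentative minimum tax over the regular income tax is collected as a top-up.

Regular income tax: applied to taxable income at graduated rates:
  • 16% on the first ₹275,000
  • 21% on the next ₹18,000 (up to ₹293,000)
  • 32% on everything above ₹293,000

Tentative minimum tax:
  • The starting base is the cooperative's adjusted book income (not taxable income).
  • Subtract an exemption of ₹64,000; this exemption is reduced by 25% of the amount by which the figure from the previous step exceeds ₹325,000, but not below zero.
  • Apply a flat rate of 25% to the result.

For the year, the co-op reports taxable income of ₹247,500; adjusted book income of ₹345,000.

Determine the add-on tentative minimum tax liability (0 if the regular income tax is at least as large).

Regular income tax:
  ₹247,500 × 16% = ₹39,600

Tentative minimum tax:
  Base (adjusted book income): ₹345,000
  Exemption: ₹64,000 − 25% × (₹345,000 − ₹325,000) = ₹64,000 − ₹5,000 = ₹59,000
  Base: ₹345,000 − ₹59,000 = ₹286,000
  ₹286,000 × 25% = ₹71,500

Excess of tentative minimum tax over regular income tax: ₹71,500 − ₹39,600 = ₹31,900.

₹31,900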